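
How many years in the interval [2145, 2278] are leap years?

32

Years divisible by 4: 2148, 2152, …, 2276 — 33 in all.
Of these, 2200 is divisible by 100 but not 400, so not leap.
Leap years: 33 − 1 = 32.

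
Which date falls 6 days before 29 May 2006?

23 May 2006

Count 6 days before May 29, 2006:
Within May 2006: 29 − 23 = 6 days.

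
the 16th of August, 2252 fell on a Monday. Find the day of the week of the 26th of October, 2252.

Tuesday

August 2252: 31 − 16 = 15 days remain.
Then September (30): 30 days.
October 1–26, 2252: 26 days.
Total: 15 + 30 + 26 = 71 days.
71 mod 7 = 1, so 1 day after Monday is Tuesday.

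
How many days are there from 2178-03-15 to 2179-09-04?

March 2178: 31 − 15 = 16 days remain.
Then 17 full months totalling 518 days.
September 1–4, 2179: 4 days.
Total: 16 + 518 + 4 = 538 days.

538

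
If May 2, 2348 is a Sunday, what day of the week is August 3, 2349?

Wednesday

May 2, 2348 → May 2, 2349: 365 days.
May 2349: 31 − 2 = 29 days remain.
Then June (30), July (31): 30 + 31 = 61 days.
August 1–3, 2349: 3 days.
Residual: 93 days.
Total: 458 days.
458 mod 7 = 3, so 3 days after Sunday is Wednesday.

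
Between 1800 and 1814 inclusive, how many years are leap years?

Years divisible by 4 in [1800, 1814]: 1800, 1804, 1808, 1812.
Of these, 1800 is divisible by 100 but not 400, so not leap.
Leap years: 4 − 1 = 3.

3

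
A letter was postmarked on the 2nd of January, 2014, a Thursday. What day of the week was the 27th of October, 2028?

Friday

Day-of-year of January 2, 2014: 2.
Day-of-year of October 27, 2028: 301.
2014 has 365 days, so 365 − 2 = 363 days remain in 2014.
Full years 2015–2027: 10 common + 3 leap = 10×365 + 3×366 = 4748 days.
Total: 363 + 4748 + 301 = 5412 days.
5412 mod 7 = 1, so 1 day after Thursday is Friday.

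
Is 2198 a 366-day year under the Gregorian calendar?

2198 is not a leap year.

No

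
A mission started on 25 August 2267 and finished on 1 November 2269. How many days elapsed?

Day-of-year of August 25, 2267: 237.
Day-of-year of November 1, 2269: 305.
2267 has 365 days, so 365 − 237 = 128 days remain in 2267.
Full years: 2268: 366. Sum = 366.
Total: 128 + 366 + 305 = 799 days.

799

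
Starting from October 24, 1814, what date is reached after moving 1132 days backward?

September 18, 1811

Count 1132 days before October 24, 1814:
Day-of-year of September 18, 1811: 261.
Day-of-year of October 24, 1814: 297.
1811 has 365 days, so 365 − 261 = 104 days remain in 1811.
Full years: 1812: 366; 1813: 365. Sum = 731.
Total: 104 + 731 + 297 = 1132 days.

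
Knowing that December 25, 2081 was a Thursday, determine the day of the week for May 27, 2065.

Count forward from the earlier date (May 27, 2065) to the later (December 25, 2081):
From May 27, 2065 to May 27, 2081: 16 years, of which 4 contain a Feb 29 — 12×365 + 4×366 = 5844 days.
May 2081: 31 − 27 = 4 days remain.
Then June (30), July (31), August (31), September (30), October (31), November (30): 30 + 31 + 31 + 30 + 31 + 30 = 183 days.
December 1–25, 2081: 25 days.
Residual: 212 days.
Total: 6056 days.
6056 mod 7 = 1, so 1 day before Thursday is Wednesday.

Wednesday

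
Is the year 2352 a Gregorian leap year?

Yes

2352 is a leap year.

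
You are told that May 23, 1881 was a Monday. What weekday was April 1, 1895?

Day-of-year of May 23, 1881: 143.
Day-of-year of April 1, 1895: 91.
1881 has 365 days, so 365 − 143 = 222 days remain in 1881.
Full years 1882–1894: 10 common + 3 leap = 10×365 + 3×366 = 4748 days.
Total: 222 + 4748 + 91 = 5061 days.
5061 is a multiple of 7, so April 1, 1895 falls on the same weekday: Monday.

Monday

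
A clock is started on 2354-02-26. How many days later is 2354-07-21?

145

February 2354: 28 − 26 = 2 days remain (2354 is not a leap year, so February has 28 days).
Then March (31), April (30), May (31), June (30): 31 + 30 + 31 + 30 = 122 days.
July 1–21, 2354: 21 days.
Total: 2 + 122 + 21 = 145 days.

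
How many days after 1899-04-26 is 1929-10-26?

11140

Day-of-year of April 26, 1899: 116.
Day-of-year of October 26, 1929: 299.
1899 has 365 days, so 365 − 116 = 249 days remain in 1899.
Full years 1900–1928: 22 common + 7 leap = 22×365 + 7×366 = 10592 days.
Total: 249 + 10592 + 299 = 11140 days.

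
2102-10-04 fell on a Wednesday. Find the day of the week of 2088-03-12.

Count forward from the earlier date (March 12, 2088) to the later (October 4, 2102):
Day-of-year of March 12, 2088: 72.
Day-of-year of October 4, 2102: 277.
2088 has 366 days, so 366 − 72 = 294 days remain in 2088.
Full years 2089–2101: 11 common + 2 leap = 11×365 + 2×366 = 4747 days.
Total: 294 + 4747 + 277 = 5318 days.
5318 mod 7 = 5, so 5 days before Wednesday is Friday.

Friday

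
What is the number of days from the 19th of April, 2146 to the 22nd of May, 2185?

14278

From April 19, 2146 to April 19, 2185: 39 years, of which 10 contain a Feb 29 — 29×365 + 10×366 = 14245 days.
April 2185: 30 − 19 = 11 days remain.
May 1–22, 2185: 22 days.
Residual: 33 days.
Total: 14278 days.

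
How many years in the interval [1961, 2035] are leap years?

Years divisible by 4: 1964, 1968, …, 2032 — 18 in all.
2000 is divisible by 400, so still leap.
No century exceptions apply. Count: 18.

18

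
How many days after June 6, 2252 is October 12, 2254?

June 6, 2252 → June 6, 2253: 365 days.
June 6, 2253 → June 6, 2254: 365 days.
June 2254: 30 − 6 = 24 days remain.
Then July (31), August (31), September (30): 31 + 31 + 30 = 92 days.
October 1–12, 2254: 12 days.
Residual: 128 days.
Total: 858 days.

858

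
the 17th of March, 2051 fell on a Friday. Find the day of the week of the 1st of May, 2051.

March 2051: 31 − 17 = 14 days remain.
Then April (30): 30 days.
May 1, 2051: 1 day.
Total: 14 + 30 + 1 = 45 days.
45 mod 7 = 3, so 3 days after Friday is Monday.

Monday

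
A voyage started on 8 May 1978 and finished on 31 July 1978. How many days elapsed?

May 1978: 31 − 8 = 23 days remain.
Then June (30): 30 days.
July 1–31, 1978: 31 days.
Total: 23 + 30 + 31 = 84 days.

84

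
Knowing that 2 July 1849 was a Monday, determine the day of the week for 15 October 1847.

Friday

Count forward from the earlier date (October 15, 1847) to the later (July 2, 1849):
Day-of-year of October 15, 1847: 288.
Day-of-year of July 2, 1849: 183.
1847 has 365 days, so 365 − 288 = 77 days remain in 1847.
Full years: 1848: 366. Sum = 366.
Total: 77 + 366 + 183 = 626 days.
626 mod 7 = 3, so 3 days before Monday is Friday.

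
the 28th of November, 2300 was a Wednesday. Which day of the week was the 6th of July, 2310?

From November 28, 2300 to November 28, 2309: 9 years, of which 2 contain a Feb 29 — 7×365 + 2×366 = 3287 days.
November 2309: 30 − 28 = 2 days remain.
Then December (31), January (31), February 2310 (28), March (31), April (30), May (31), June (30): 31 + 31 + 28 + 31 + 30 + 31 + 30 = 212 days.
July 1–6, 2310: 6 days.
Residual: 220 days.
Total: 3507 days.
3507 is a multiple of 7, so the 6th of July, 2310 falls on the same weekday: Wednesday.

Wednesday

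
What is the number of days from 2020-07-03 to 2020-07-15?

12

Within July 2020: 15 − 3 = 12 days.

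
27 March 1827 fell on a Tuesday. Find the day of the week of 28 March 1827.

Within March 1827: 28 − 27 = 1 day.
1 mod 7 = 1, so 1 day after Tuesday is Wednesday.

Wednesday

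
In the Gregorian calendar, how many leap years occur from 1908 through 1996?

23

Years divisible by 4: 1908, 1912, …, 1996 — 23 in all.
No century exceptions apply. Count: 23.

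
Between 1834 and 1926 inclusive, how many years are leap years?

22

Years divisible by 4: 1836, 1840, …, 1924 — 23 in all.
Of these, 1900 is divisible by 100 but not 400, so not leap.
Leap years: 23 − 1 = 22.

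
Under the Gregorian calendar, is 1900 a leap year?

No

1900 is not a leap year (divisible by 100 but not 400).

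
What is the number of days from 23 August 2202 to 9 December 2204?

August 2202: 31 − 23 = 8 days remain.
Then 27 full months totalling 822 days.
December 1–9, 2204: 9 days.
Total: 8 + 822 + 9 = 839 days.

839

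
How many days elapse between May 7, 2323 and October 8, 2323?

May 2323: 31 − 7 = 24 days remain.
Then June (30), July (31), August (31), September (30): 30 + 31 + 31 + 30 = 122 days.
October 1–8, 2323: 8 days.
Total: 24 + 122 + 8 = 154 days.

154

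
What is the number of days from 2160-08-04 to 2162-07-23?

August 2160: 31 − 4 = 27 days remain.
Then 22 full months totalling 668 days.
July 1–23, 2162: 23 days.
Total: 27 + 668 + 23 = 718 days.

718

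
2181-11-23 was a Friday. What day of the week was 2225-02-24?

From November 23, 2181 to November 23, 2224: 43 years, of which 10 contain a Feb 29 — 33×365 + 10×366 = 15705 days.
(2200 is not a leap year (divisible by 100 but not 400).)
November 2224: 30 − 23 = 7 days remain.
Then December (31), January (31): 31 + 31 = 62 days.
February 1–24, 2225: 24 days (2225 is not a leap year).
Residual: 93 days.
Total: 15798 days.
15798 mod 7 = 6, so 6 days after Friday is Thursday.

Thursday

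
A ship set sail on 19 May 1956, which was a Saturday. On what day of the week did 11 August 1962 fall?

Day-of-year of May 19, 1956: 140.
Day-of-year of August 11, 1962: 223.
1956 has 366 days, so 366 − 140 = 226 days remain in 1956.
Full years: 1957: 365; 1958: 365; 1959: 365; 1960: 366; 1961: 365. Sum = 1826.
Total: 226 + 1826 + 223 = 2275 days.
2275 is a multiple of 7, so 11 August 1962 falls on the same weekday: Saturday.

Saturday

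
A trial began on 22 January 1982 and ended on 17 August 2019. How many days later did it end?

13721

Day-of-year of January 22, 1982: 22.
Day-of-year of August 17, 2019: 229.
1982 has 365 days, so 365 − 22 = 343 days remain in 1982.
Full years 1983–2018: 27 common + 9 leap = 27×365 + 9×366 = 13149 days.
Total: 343 + 13149 + 229 = 13721 days.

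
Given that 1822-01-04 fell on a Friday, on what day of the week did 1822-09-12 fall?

Thursday

January 1822: 31 − 4 = 27 days remain.
Then February 1822 (28), March (31), April (30), May (31), June (30), July (31), August (31): 28 + 31 + 30 + 31 + 30 + 31 + 31 = 212 days.
September 1–12, 1822: 12 days.
Total: 27 + 212 + 12 = 251 days.
251 mod 7 = 6, so 6 days after Friday is Thursday.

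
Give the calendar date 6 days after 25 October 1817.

31 October 1817

Count 6 days after October 25, 1817:
Within October 1817: 31 − 25 = 6 days.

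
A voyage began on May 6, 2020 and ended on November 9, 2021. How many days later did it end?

Day-of-year of May 6, 2020: 127.
Day-of-year of November 9, 2021: 313.
2020 has 366 days, so 366 − 127 = 239 days remain in 2020.
Total: 239 + 313 = 552 days.

552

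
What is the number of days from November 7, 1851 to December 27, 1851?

50

November 1851: 30 − 7 = 23 days remain.
December 1–27, 1851: 27 days.
Total: 23 + 27 = 50 days.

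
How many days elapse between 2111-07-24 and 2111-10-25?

July 2111: 31 − 24 = 7 days remain.
Then August (31), September (30): 31 + 30 = 61 days.
October 1–25, 2111: 25 days.
Total: 7 + 61 + 25 = 93 days.

93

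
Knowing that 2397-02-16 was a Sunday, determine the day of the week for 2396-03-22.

Count forward from the earlier date (March 22, 2396) to the later (February 16, 2397):
Day-of-year of March 22, 2396: 82.
Day-of-year of February 16, 2397: 47.
2396 has 366 days, so 366 − 82 = 284 days remain in 2396.
Total: 284 + 47 = 331 days.
331 mod 7 = 2, so 2 days before Sunday is Friday.

Friday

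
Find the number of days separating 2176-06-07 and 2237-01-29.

From June 7, 2176 to June 7, 2236: 60 years, of which 14 contain a Feb 29 — 46×365 + 14×366 = 21914 days.
(2200 is not a leap year (divisible by 100 but not 400).)
June 2236: 30 − 7 = 23 days remain.
Then July (31), August (31), September (30), October (31), November (30), December (31): 31 + 31 + 30 + 31 + 30 + 31 = 184 days.
January 1–29, 2237: 29 days.
Residual: 236 days.
Total: 22150 days.

22150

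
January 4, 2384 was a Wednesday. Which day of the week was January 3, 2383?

Count forward from the earlier date (January 3, 2383) to the later (January 4, 2384):
January 3, 2383 → January 3, 2384: 365 days.
Within January 2384: 4 − 3 = 1 day.
Total: 366 days.
366 mod 7 = 2, so 2 days before Wednesday is Monday.

Monday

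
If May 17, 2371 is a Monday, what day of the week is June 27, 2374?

Day-of-year of May 17, 2371: 137.
Day-of-year of June 27, 2374: 178.
2371 has 365 days, so 365 − 137 = 228 days remain in 2371.
Full years: 2372: 366; 2373: 365. Sum = 731.
Total: 228 + 731 + 178 = 1137 days.
1137 mod 7 = 3, so 3 days after Monday is Thursday.

Thursday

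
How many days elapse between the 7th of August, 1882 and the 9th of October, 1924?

From August 7, 1882 to August 7, 1924: 42 years, of which 10 contain a Feb 29 — 32×365 + 10×366 = 15340 days.
(1900 is not a leap year (divisible by 100 but not 400).)
August 1924: 31 − 7 = 24 days remain.
Then September (30): 30 days.
October 1–9, 1924: 9 days.
Residual: 63 days.
Total: 15403 days.

15403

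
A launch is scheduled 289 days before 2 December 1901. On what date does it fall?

16 February 1901

Count 289 days before December 2, 1901:
February 1901: 28 − 16 = 12 days remain (1901 is not a leap year, so February has 28 days).
Then 9 full months totalling 275 days.
December 1–2, 1901: 2 days.
Total: 12 + 275 + 2 = 289 days.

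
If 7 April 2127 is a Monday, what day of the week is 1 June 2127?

April 2127: 30 − 7 = 23 days remain.
Then May (31): 31 days.
June 1, 2127: 1 day.
Total: 23 + 31 + 1 = 55 days.
55 mod 7 = 6, so 6 days after Monday is Sunday.

Sunday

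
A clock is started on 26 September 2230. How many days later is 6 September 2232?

711

September 2230: 30 − 26 = 4 days remain.
Then 23 full months totalling 701 days.
September 1–6, 2232: 6 days.
Total: 4 + 701 + 6 = 711 days.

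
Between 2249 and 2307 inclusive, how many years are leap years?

13

Years divisible by 4: 2252, 2256, …, 2304 — 14 in all.
Of these, 2300 is divisible by 100 but not 400, so not leap.
Leap years: 14 − 1 = 13.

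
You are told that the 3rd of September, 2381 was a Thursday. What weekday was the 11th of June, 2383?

Saturday

September 3, 2381 → September 3, 2382: 365 days.
September 2382: 30 − 3 = 27 days remain.
Then October (31), November (30), December (31), January (31), February 2383 (28), March (31), April (30), May (31): 31 + 30 + 31 + 31 + 28 + 31 + 30 + 31 = 243 days.
June 1–11, 2383: 11 days.
Residual: 281 days.
Total: 646 days.
646 mod 7 = 2, so 2 days after Thursday is Saturday.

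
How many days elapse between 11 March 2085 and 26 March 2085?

Within March 2085: 26 − 11 = 15 days.

15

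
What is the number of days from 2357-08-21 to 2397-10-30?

Day-of-year of August 21, 2357: 233.
Day-of-year of October 30, 2397: 303.
2357 has 365 days, so 365 − 233 = 132 days remain in 2357.
Full years 2358–2396: 29 common + 10 leap = 29×365 + 10×366 = 14245 days.
Total: 132 + 14245 + 303 = 14680 days.

14680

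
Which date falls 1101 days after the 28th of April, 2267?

the 3rd of May, 2270

Count 1101 days after April 28, 2267:
Day-of-year of April 28, 2267: 118.
Day-of-year of May 3, 2270: 123.
2267 has 365 days, so 365 − 118 = 247 days remain in 2267.
Full years: 2268: 366; 2269: 365. Sum = 731.
Total: 247 + 731 + 123 = 1101 days.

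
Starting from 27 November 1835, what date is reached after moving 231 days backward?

10 April 1835

Count 231 days before November 27, 1835:
April 1835: 30 − 10 = 20 days remain.
Then May (31), June (30), July (31), August (31), September (30), October (31): 31 + 30 + 31 + 31 + 30 + 31 = 184 days.
November 1–27, 1835: 27 days.
Total: 20 + 184 + 27 = 231 days.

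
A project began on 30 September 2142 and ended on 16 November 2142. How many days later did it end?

47

September 2142: 30 − 30 = 0 days remain.
Then October (31): 31 days.
November 1–16, 2142: 16 days.
Total: 0 + 31 + 16 = 47 days.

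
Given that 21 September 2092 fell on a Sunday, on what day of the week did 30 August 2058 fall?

Count forward from the earlier date (August 30, 2058) to the later (September 21, 2092):
From August 30, 2058 to August 30, 2092: 34 years, of which 9 contain a Feb 29 — 25×365 + 9×366 = 12419 days.
August 2092: 31 − 30 = 1 day remains.
September 1–21, 2092: 21 days.
Residual: 22 days.
Total: 12441 days.
12441 mod 7 = 2, so 2 days before Sunday is Friday.

Friday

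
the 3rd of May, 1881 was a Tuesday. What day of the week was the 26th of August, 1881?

Friday

May 1881: 31 − 3 = 28 days remain.
Then June (30), July (31): 30 + 31 = 61 days.
August 1–26, 1881: 26 days.
Total: 28 + 61 + 26 = 115 days.
115 mod 7 = 3, so 3 days after Tuesday is Friday.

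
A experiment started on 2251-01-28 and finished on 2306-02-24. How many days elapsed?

From January 28, 2251 to January 28, 2306: 55 years, of which 13 contain a Feb 29 — 42×365 + 13×366 = 20088 days.
(2300 is not a leap year (divisible by 100 but not 400).)
January 2306: 31 − 28 = 3 days remain.
February 1–24, 2306: 24 days (2306 is not a leap year).
Residual: 27 days.
Total: 20115 days.

20115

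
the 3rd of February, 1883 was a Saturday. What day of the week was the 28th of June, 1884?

Saturday

February 1883: 28 − 3 = 25 days remain (1883 is not a leap year, so February has 28 days).
Then 15 full months totalling 458 days.
June 1–28, 1884: 28 days.
Total: 25 + 458 + 28 = 511 days.
511 is a multiple of 7, so the 28th of June, 1884 falls on the same weekday: Saturday.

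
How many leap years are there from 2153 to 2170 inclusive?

Years divisible by 4 in [2153, 2170]: 2156, 2160, 2164, 2168.
No century exceptions apply. Count: 4.

4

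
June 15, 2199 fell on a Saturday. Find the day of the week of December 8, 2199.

Sunday

June 2199: 30 − 15 = 15 days remain.
Then July (31), August (31), September (30), October (31), November (30): 31 + 31 + 30 + 31 + 30 = 153 days.
December 1–8, 2199: 8 days.
Total: 15 + 153 + 8 = 176 days.
176 mod 7 = 1, so 1 day after Saturday is Sunday.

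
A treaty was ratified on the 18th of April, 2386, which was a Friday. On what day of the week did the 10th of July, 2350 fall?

Monday

Count forward from the earlier date (July 10, 2350) to the later (April 18, 2386):
Day-of-year of July 10, 2350: 191.
Day-of-year of April 18, 2386: 108.
2350 has 365 days, so 365 − 191 = 174 days remain in 2350.
Full years 2351–2385: 26 common + 9 leap = 26×365 + 9×366 = 12784 days.
Total: 174 + 12784 + 108 = 13066 days.
13066 mod 7 = 4, so 4 days before Friday is Monday.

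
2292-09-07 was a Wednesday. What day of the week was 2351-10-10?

Wednesday

From September 7, 2292 to September 7, 2351: 59 years, of which 13 contain a Feb 29 — 46×365 + 13×366 = 21548 days.
(2300 is not a leap year (divisible by 100 but not 400).)
September 2351: 30 − 7 = 23 days remain.
October 1–10, 2351: 10 days.
Residual: 33 days.
Total: 21581 days.
21581 is a multiple of 7, so 2351-10-10 falls on the same weekday: Wednesday.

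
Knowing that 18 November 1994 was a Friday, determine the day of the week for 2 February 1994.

Wednesday

Count forward from the earlier date (February 2, 1994) to the later (November 18, 1994):
February 1994: 28 − 2 = 26 days remain (1994 is not a leap year, so February has 28 days).
Then March (31), April (30), May (31), June (30), July (31), August (31), September (30), October (31): 31 + 30 + 31 + 30 + 31 + 31 + 30 + 31 = 245 days.
November 1–18, 1994: 18 days.
Total: 26 + 245 + 18 = 289 days.
289 mod 7 = 2, so 2 days before Friday is Wednesday.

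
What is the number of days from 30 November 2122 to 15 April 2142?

From November 30, 2122 to November 30, 2141: 19 years, of which 5 contain a Feb 29 — 14×365 + 5×366 = 6940 days.
November 2141: 30 − 30 = 0 days remain.
Then December (31), January (31), February 2142 (28), March (31): 31 + 31 + 28 + 31 = 121 days.
April 1–15, 2142: 15 days.
Residual: 136 days.
Total: 7076 days.

7076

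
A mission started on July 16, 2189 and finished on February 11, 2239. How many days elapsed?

18106

Day-of-year of July 16, 2189: 197.
Day-of-year of February 11, 2239: 42.
2189 has 365 days, so 365 − 197 = 168 days remain in 2189.
Full years 2190–2238: 38 common + 11 leap = 38×365 + 11×366 = 17896 days.
Total: 168 + 17896 + 42 = 18106 days.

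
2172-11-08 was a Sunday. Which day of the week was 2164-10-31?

Count forward from the earlier date (October 31, 2164) to the later (November 8, 2172):
Day-of-year of October 31, 2164: 305.
Day-of-year of November 8, 2172: 313.
2164 has 366 days, so 366 − 305 = 61 days remain in 2164.
Full years 2165–2171: 6 common + 1 leap = 6×365 + 1×366 = 2556 days.
Total: 61 + 2556 + 313 = 2930 days.
2930 mod 7 = 4, so 4 days before Sunday is Wednesday.

Wednesday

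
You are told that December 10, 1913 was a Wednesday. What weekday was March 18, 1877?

Count forward from the earlier date (March 18, 1877) to the later (December 10, 1913):
Day-of-year of March 18, 1877: 77.
Day-of-year of December 10, 1913: 344.
1877 has 365 days, so 365 − 77 = 288 days remain in 1877.
Full years 1878–1912: 27 common + 8 leap = 27×365 + 8×366 = 12783 days.
Total: 288 + 12783 + 344 = 13415 days.
13415 mod 7 = 3, so 3 days before Wednesday is Sunday.

Sunday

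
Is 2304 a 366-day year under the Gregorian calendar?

2304 is a leap year.

Yes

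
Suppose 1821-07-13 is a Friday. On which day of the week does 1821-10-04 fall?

Thursday

July 1821: 31 − 13 = 18 days remain.
Then August (31), September (30): 31 + 30 = 61 days.
October 1–4, 1821: 4 days.
Total: 18 + 61 + 4 = 83 days.
83 mod 7 = 6, so 6 days after Friday is Thursday.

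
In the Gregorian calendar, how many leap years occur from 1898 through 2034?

Years divisible by 4: 1900, 1904, …, 2032 — 34 in all.
Of these, 1900 is divisible by 100 but not 400, so not leap.
2000 is divisible by 400, so still leap.
Leap years: 34 − 1 = 33.

33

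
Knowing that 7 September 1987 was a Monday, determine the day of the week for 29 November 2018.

Thursday

From September 7, 1987 to September 7, 2018: 31 years, of which 8 contain a Feb 29 — 23×365 + 8×366 = 11323 days.
(2000 is a leap year (divisible by 400).)
September 2018: 30 − 7 = 23 days remain.
Then October (31): 31 days.
November 1–29, 2018: 29 days.
Residual: 83 days.
Total: 11406 days.
11406 mod 7 = 3, so 3 days after Monday is Thursday.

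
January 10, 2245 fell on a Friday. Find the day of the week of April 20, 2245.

Sunday

January 2245: 31 − 10 = 21 days remain.
Then February 2245 (28), March (31): 28 + 31 = 59 days.
April 1–20, 2245: 20 days.
Total: 21 + 59 + 20 = 100 days.
100 mod 7 = 2, so 2 days after Friday is Sunday.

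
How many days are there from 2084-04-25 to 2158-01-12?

26924

Day-of-year of April 25, 2084: 116.
Day-of-year of January 12, 2158: 12.
2084 has 366 days, so 366 − 116 = 250 days remain in 2084.
Full years 2085–2157: 56 common + 17 leap = 56×365 + 17×366 = 26662 days.
Total: 250 + 26662 + 12 = 26924 days.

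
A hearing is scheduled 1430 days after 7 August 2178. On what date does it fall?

7 July 2182

Count 1430 days after August 7, 2178:
August 7, 2178 → August 7, 2179: 365 days.
August 7, 2179 → August 7, 2180: 366 days (2180 is a leap year).
August 7, 2180 → August 7, 2181: 365 days.
August 2181: 31 − 7 = 24 days remain.
Then 10 full months totalling 303 days.
July 1–7, 2182: 7 days.
Residual: 334 days.
Total: 1430 days.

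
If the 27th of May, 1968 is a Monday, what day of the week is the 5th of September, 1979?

Wednesday

Day-of-year of May 27, 1968: 148.
Day-of-year of September 5, 1979: 248.
1968 has 366 days, so 366 − 148 = 218 days remain in 1968.
Full years 1969–1978: 8 common + 2 leap = 8×365 + 2×366 = 3652 days.
Total: 218 + 3652 + 248 = 4118 days.
4118 mod 7 = 2, so 2 days after Monday is Wednesday.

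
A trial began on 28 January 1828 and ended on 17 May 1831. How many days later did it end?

1205

January 28, 1828 → January 28, 1829: 366 days (1828 is a leap year).
January 28, 1829 → January 28, 1830: 365 days.
January 28, 1830 → January 28, 1831: 365 days.
January 1831: 31 − 28 = 3 days remain.
Then February 1831 (28), March (31), April (30): 28 + 31 + 30 = 89 days.
May 1–17, 1831: 17 days.
Residual: 109 days.
Total: 1205 days.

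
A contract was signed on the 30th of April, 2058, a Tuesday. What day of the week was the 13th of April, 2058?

Saturday

Count forward from the earlier date (April 13, 2058) to the later (April 30, 2058):
Within April 2058: 30 − 13 = 17 days.
17 mod 7 = 3, so 3 days before Tuesday is Saturday.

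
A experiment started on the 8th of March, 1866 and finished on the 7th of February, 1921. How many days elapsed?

20059

Day-of-year of March 8, 1866: 67.
Day-of-year of February 7, 1921: 38.
1866 has 365 days, so 365 − 67 = 298 days remain in 1866.
Full years 1867–1920: 41 common + 13 leap = 41×365 + 13×366 = 19723 days.
Total: 298 + 19723 + 38 = 20059 days.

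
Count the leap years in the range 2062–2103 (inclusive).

Years divisible by 4 in [2062, 2103]: 2064, 2068, 2072, 2076, 2080, 2084, 2088, 2092, 2096, 2100.
Of these, 2100 is divisible by 100 but not 400, so not leap.
Leap years: 10 − 1 = 9.

9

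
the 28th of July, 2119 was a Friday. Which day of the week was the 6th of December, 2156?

Day-of-year of July 28, 2119: 209.
Day-of-year of December 6, 2156: 341.
2119 has 365 days, so 365 − 209 = 156 days remain in 2119.
Full years 2120–2155: 27 common + 9 leap = 27×365 + 9×366 = 13149 days.
Total: 156 + 13149 + 341 = 13646 days.
13646 mod 7 = 3, so 3 days after Friday is Monday.

Monday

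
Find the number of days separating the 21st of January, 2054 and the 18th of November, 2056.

1032

January 2054: 31 − 21 = 10 days remain.
Then 33 full months totalling 1004 days.
November 1–18, 2056: 18 days.
Total: 10 + 1004 + 18 = 1032 days.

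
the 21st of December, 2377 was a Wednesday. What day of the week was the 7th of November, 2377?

Monday

Count forward from the earlier date (November 7, 2377) to the later (December 21, 2377):
November 2377: 30 − 7 = 23 days remain.
December 1–21, 2377: 21 days.
Total: 23 + 21 = 44 days.
44 mod 7 = 2, so 2 days before Wednesday is Monday.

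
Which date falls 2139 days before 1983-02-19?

1977-04-12

Count 2139 days before February 19, 1983:
Day-of-year of April 12, 1977: 102.
Day-of-year of February 19, 1983: 50.
1977 has 365 days, so 365 − 102 = 263 days remain in 1977.
Full years: 1978: 365; 1979: 365; 1980: 366; 1981: 365; 1982: 365. Sum = 1826.
Total: 263 + 1826 + 50 = 2139 days.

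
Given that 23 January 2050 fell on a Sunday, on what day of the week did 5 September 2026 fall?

Count forward from the earlier date (September 5, 2026) to the later (January 23, 2050):
Day-of-year of September 5, 2026: 248.
Day-of-year of January 23, 2050: 23.
2026 has 365 days, so 365 − 248 = 117 days remain in 2026.
Full years 2027–2049: 17 common + 6 leap = 17×365 + 6×366 = 8401 days.
Total: 117 + 8401 + 23 = 8541 days.
8541 mod 7 = 1, so 1 day before Sunday is Saturday.

Saturday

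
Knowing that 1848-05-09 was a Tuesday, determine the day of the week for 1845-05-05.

Count forward from the earlier date (May 5, 1845) to the later (May 9, 1848):
May 5, 1845 → May 5, 1846: 365 days.
May 5, 1846 → May 5, 1847: 365 days.
May 5, 1847 → May 5, 1848: 366 days (1848 is a leap year).
Within May 1848: 9 − 5 = 4 days.
Total: 1100 days.
1100 mod 7 = 1, so 1 day before Tuesday is Monday.

Monday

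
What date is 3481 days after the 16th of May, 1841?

the 26th of November, 1850

Count 3481 days after May 16, 1841:
From May 16, 1841 to May 16, 1850: 9 years, of which 2 contain a Feb 29 — 7×365 + 2×366 = 3287 days.
May 1850: 31 − 16 = 15 days remain.
Then June (30), July (31), August (31), September (30), October (31): 30 + 31 + 31 + 30 + 31 = 153 days.
November 1–26, 1850: 26 days.
Residual: 194 days.
Total: 3481 days.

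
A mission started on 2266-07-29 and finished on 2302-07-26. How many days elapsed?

Day-of-year of July 29, 2266: 210.
Day-of-year of July 26, 2302: 207.
2266 has 365 days, so 365 − 210 = 155 days remain in 2266.
Full years 2267–2301: 27 common + 8 leap = 27×365 + 8×366 = 12783 days.
Total: 155 + 12783 + 207 = 13145 days.

13145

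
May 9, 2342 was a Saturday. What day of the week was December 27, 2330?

Count forward from the earlier date (December 27, 2330) to the later (May 9, 2342):
Day-of-year of December 27, 2330: 361.
Day-of-year of May 9, 2342: 129.
2330 has 365 days, so 365 − 361 = 4 days remain in 2330.
Full years 2331–2341: 8 common + 3 leap = 8×365 + 3×366 = 4018 days.
Total: 4 + 4018 + 129 = 4151 days.
4151 is a multiple of 7, so December 27, 2330 falls on the same weekday: Saturday.

Saturday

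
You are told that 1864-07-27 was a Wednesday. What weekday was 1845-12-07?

Sunday

Count forward from the earlier date (December 7, 1845) to the later (July 27, 1864):
From December 7, 1845 to December 7, 1863: 18 years, of which 4 contain a Feb 29 — 14×365 + 4×366 = 6574 days.
December 1863: 31 − 7 = 24 days remain.
Then January (31), February 1864 (29), March (31), April (30), May (31), June (30): 31 + 29 + 31 + 30 + 31 + 30 = 182 days.
July 1–27, 1864: 27 days.
Residual: 233 days.
Total: 6807 days.
6807 mod 7 = 3, so 3 days before Wednesday is Sunday.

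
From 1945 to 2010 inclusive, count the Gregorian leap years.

Years divisible by 4: 1948, 1952, …, 2008 — 16 in all.
2000 is divisible by 400, so still leap.
No century exceptions apply. Count: 16.

16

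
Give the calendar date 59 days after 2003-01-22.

2003-03-22

Count 59 days after January 22, 2003:
January 2003: 31 − 22 = 9 days remain.
Then February 2003 (28): 28 days.
March 1–22, 2003: 22 days.
Total: 9 + 28 + 22 = 59 days.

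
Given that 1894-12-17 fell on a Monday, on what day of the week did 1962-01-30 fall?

Tuesday

From December 17, 1894 to December 17, 1961: 67 years, of which 16 contain a Feb 29 — 51×365 + 16×366 = 24471 days.
(1900 is not a leap year (divisible by 100 but not 400).)
December 1961: 31 − 17 = 14 days remain.
January 1–30, 1962: 30 days.
Residual: 44 days.
Total: 24515 days.
24515 mod 7 = 1, so 1 day after Monday is Tuesday.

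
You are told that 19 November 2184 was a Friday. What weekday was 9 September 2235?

From November 19, 2184 to November 19, 2234: 50 years, of which 11 contain a Feb 29 — 39×365 + 11×366 = 18261 days.
(2200 is not a leap year (divisible by 100 but not 400).)
November 2234: 30 − 19 = 11 days remain.
Then 9 full months totalling 274 days.
September 1–9, 2235: 9 days.
Residual: 294 days.
Total: 18555 days.
18555 mod 7 = 5, so 5 days after Friday is Wednesday.

Wednesday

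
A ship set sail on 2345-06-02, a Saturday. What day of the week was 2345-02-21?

Count forward from the earlier date (February 21, 2345) to the later (June 2, 2345):
February 2345: 28 − 21 = 7 days remain (2345 is not a leap year, so February has 28 days).
Then March (31), April (30), May (31): 31 + 30 + 31 = 92 days.
June 1–2, 2345: 2 days.
Total: 7 + 92 + 2 = 101 days.
101 mod 7 = 3, so 3 days before Saturday is Wednesday.

Wednesday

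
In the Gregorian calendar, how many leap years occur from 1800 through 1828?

7

Years divisible by 4 in [1800, 1828]: 1800, 1804, 1808, 1812, 1816, 1820, 1824, 1828.
Of these, 1800 is divisible by 100 but not 400, so not leap.
Leap years: 8 − 1 = 7.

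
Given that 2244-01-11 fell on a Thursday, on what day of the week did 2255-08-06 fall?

From January 11, 2244 to January 11, 2255: 11 years, of which 3 contain a Feb 29 — 8×365 + 3×366 = 4018 days.
January 2255: 31 − 11 = 20 days remain.
Then February 2255 (28), March (31), April (30), May (31), June (30), July (31): 28 + 31 + 30 + 31 + 30 + 31 = 181 days.
August 1–6, 2255: 6 days.
Residual: 207 days.
Total: 4225 days.
4225 mod 7 = 4, so 4 days after Thursday is Monday.

Monday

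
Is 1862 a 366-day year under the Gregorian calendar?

No

1862 is not a leap year.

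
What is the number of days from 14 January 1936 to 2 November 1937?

658

Day-of-year of January 14, 1936: 14.
Day-of-year of November 2, 1937: 306.
1936 has 366 days, so 366 − 14 = 352 days remain in 1936.
Total: 352 + 306 = 658 days.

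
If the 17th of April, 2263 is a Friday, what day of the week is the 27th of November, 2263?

Friday

April 2263: 30 − 17 = 13 days remain.
Then May (31), June (30), July (31), August (31), September (30), October (31): 31 + 30 + 31 + 31 + 30 + 31 = 184 days.
November 1–27, 2263: 27 days.
Total: 13 + 184 + 27 = 224 days.
224 is a multiple of 7, so the 27th of November, 2263 falls on the same weekday: Friday.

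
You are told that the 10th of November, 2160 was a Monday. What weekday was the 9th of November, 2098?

Sunday

Count forward from the earlier date (November 9, 2098) to the later (November 10, 2160):
From November 9, 2098 to November 9, 2160: 62 years, of which 15 contain a Feb 29 — 47×365 + 15×366 = 22645 days.
(2100 is not a leap year (divisible by 100 but not 400).)
Within November 2160: 10 − 9 = 1 day.
Total: 22646 days.
22646 mod 7 = 1, so 1 day before Monday is Sunday.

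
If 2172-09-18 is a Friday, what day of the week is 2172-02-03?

Monday

Count forward from the earlier date (February 3, 2172) to the later (September 18, 2172):
February 2172: 29 − 3 = 26 days remain (2172 is a leap year, so February has 29 days).
Then March (31), April (30), May (31), June (30), July (31), August (31): 31 + 30 + 31 + 30 + 31 + 31 = 184 days.
September 1–18, 2172: 18 days.
Total: 26 + 184 + 18 = 228 days.
228 mod 7 = 4, so 4 days before Friday is Monday.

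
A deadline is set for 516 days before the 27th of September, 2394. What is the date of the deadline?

the 29th of April, 2393

Count 516 days before September 27, 2394:
April 29, 2393 → April 29, 2394: 365 days.
April 2394: 30 − 29 = 1 day remains.
Then May (31), June (30), July (31), August (31): 31 + 30 + 31 + 31 = 123 days.
September 1–27, 2394: 27 days.
Residual: 151 days.
Total: 516 days.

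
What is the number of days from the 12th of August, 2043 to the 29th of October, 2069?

9575

Day-of-year of August 12, 2043: 224.
Day-of-year of October 29, 2069: 302.
2043 has 365 days, so 365 − 224 = 141 days remain in 2043.
Full years 2044–2068: 18 common + 7 leap = 18×365 + 7×366 = 9132 days.
Total: 141 + 9132 + 302 = 9575 days.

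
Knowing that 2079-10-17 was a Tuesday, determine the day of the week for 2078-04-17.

Count forward from the earlier date (April 17, 2078) to the later (October 17, 2079):
April 2078: 30 − 17 = 13 days remain.
Then 17 full months totalling 518 days.
October 1–17, 2079: 17 days.
Total: 13 + 518 + 17 = 548 days.
548 mod 7 = 2, so 2 days before Tuesday is Sunday.

Sunday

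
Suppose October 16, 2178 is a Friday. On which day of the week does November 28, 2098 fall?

Count forward from the earlier date (November 28, 2098) to the later (October 16, 2178):
From November 28, 2098 to November 28, 2177: 79 years, of which 19 contain a Feb 29 — 60×365 + 19×366 = 28854 days.
(2100 is not a leap year (divisible by 100 but not 400).)
November 2177: 30 − 28 = 2 days remain.
Then 10 full months totalling 304 days.
October 1–16, 2178: 16 days.
Residual: 322 days.
Total: 29176 days.
29176 is a multiple of 7, so November 28, 2098 falls on the same weekday: Friday.

Friday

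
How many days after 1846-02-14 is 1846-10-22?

February 1846: 28 − 14 = 14 days remain (1846 is not a leap year, so February has 28 days).
Then March (31), April (30), May (31), June (30), July (31), August (31), September (30): 31 + 30 + 31 + 30 + 31 + 31 + 30 = 214 days.
October 1–22, 1846: 22 days.
Total: 14 + 214 + 22 = 250 days.

250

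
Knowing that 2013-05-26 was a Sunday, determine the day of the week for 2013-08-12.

May 2013: 31 − 26 = 5 days remain.
Then June (30), July (31): 30 + 31 = 61 days.
August 1–12, 2013: 12 days.
Total: 5 + 61 + 12 = 78 days.
78 mod 7 = 1, so 1 day after Sunday is Monday.

Monday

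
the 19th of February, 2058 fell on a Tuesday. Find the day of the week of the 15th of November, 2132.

Saturday

Day-of-year of February 19, 2058: 50.
Day-of-year of November 15, 2132: 320.
2058 has 365 days, so 365 − 50 = 315 days remain in 2058.
Full years 2059–2131: 56 common + 17 leap = 56×365 + 17×366 = 26662 days.
Total: 315 + 26662 + 320 = 27297 days.
27297 mod 7 = 4, so 4 days after Tuesday is Saturday.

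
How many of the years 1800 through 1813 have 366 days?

3

Years divisible by 4 in [1800, 1813]: 1800, 1804, 1808, 1812.
Of these, 1800 is divisible by 100 but not 400, so not leap.
Leap years: 4 − 1 = 3.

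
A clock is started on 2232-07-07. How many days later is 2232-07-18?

Within July 2232: 18 − 7 = 11 days.

11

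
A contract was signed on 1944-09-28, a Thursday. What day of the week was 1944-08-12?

Count forward from the earlier date (August 12, 1944) to the later (September 28, 1944):
August 1944: 31 − 12 = 19 days remain.
September 1–28, 1944: 28 days.
Total: 19 + 28 = 47 days.
47 mod 7 = 5, so 5 days before Thursday is Saturday.

Saturday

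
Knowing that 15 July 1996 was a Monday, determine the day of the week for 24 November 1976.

Count forward from the earlier date (November 24, 1976) to the later (July 15, 1996):
From November 24, 1976 to November 24, 1995: 19 years, of which 4 contain a Feb 29 — 15×365 + 4×366 = 6939 days.
November 1995: 30 − 24 = 6 days remain.
Then December (31), January (31), February 1996 (29), March (31), April (30), May (31), June (30): 31 + 31 + 29 + 31 + 30 + 31 + 30 = 213 days.
July 1–15, 1996: 15 days.
Residual: 234 days.
Total: 7173 days.
7173 mod 7 = 5, so 5 days before Monday is Wednesday.

Wednesday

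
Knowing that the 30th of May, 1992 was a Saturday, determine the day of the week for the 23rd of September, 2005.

Day-of-year of May 30, 1992: 151.
Day-of-year of September 23, 2005: 266.
1992 has 366 days, so 366 − 151 = 215 days remain in 1992.
Full years 1993–2004: 9 common + 3 leap = 9×365 + 3×366 = 4383 days.
Total: 215 + 4383 + 266 = 4864 days.
4864 mod 7 = 6, so 6 days after Saturday is Friday.

Friday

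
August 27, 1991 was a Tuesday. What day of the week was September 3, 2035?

From August 27, 1991 to August 27, 2035: 44 years, of which 11 contain a Feb 29 — 33×365 + 11×366 = 16071 days.
(2000 is a leap year (divisible by 400).)
August 2035: 31 − 27 = 4 days remain.
September 1–3, 2035: 3 days.
Residual: 7 days.
Total: 16078 days.
16078 mod 7 = 6, so 6 days after Tuesday is Monday.

Monday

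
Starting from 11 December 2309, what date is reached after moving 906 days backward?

19 June 2307

Count 906 days before December 11, 2309:
June 2307: 30 − 19 = 11 days remain.
Then 29 full months totalling 884 days.
December 1–11, 2309: 11 days.
Total: 11 + 884 + 11 = 906 days.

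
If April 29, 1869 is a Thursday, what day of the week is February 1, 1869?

Count forward from the earlier date (February 1, 1869) to the later (April 29, 1869):
February 1869: 28 − 1 = 27 days remain (1869 is not a leap year, so February has 28 days).
Then March (31): 31 days.
April 1–29, 1869: 29 days.
Total: 27 + 31 + 29 = 87 days.
87 mod 7 = 3, so 3 days before Thursday is Monday.

Monday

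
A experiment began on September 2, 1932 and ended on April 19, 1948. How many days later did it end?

5708

From September 2, 1932 to September 2, 1947: 15 years, of which 3 contain a Feb 29 — 12×365 + 3×366 = 5478 days.
September 1947: 30 − 2 = 28 days remain.
Then October (31), November (30), December (31), January (31), February 1948 (29), March (31): 31 + 30 + 31 + 31 + 29 + 31 = 183 days.
April 1–19, 1948: 19 days.
Residual: 230 days.
Total: 5708 days.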